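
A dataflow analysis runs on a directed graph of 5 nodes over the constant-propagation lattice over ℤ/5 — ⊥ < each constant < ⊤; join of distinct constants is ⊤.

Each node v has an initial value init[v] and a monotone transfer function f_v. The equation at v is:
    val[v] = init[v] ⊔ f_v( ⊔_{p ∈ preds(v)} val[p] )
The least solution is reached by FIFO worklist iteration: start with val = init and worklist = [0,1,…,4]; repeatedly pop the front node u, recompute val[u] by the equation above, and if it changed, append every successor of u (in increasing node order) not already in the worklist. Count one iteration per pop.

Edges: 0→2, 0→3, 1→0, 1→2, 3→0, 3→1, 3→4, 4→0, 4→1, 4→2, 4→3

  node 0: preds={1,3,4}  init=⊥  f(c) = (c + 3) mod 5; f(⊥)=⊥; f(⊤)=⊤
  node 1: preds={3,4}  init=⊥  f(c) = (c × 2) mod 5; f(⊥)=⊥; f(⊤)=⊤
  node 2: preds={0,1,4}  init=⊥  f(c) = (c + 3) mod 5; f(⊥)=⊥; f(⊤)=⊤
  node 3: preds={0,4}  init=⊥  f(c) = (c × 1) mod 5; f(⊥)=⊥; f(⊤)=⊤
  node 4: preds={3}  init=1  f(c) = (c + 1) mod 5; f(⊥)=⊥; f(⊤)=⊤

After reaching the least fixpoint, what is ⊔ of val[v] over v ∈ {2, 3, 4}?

Iteration log — 10 steps:
  step 1. node 0  ⊔preds=1  new=4  old=⊥  +wl: 
  step 2. node 1  ⊔preds=1  new=2  old=⊥  +wl: 0
  step 3. node 2  ⊔preds=⊤  new=⊤  old=⊥  +wl: 
  step 4. node 3  ⊔preds=⊤  new=⊤  old=⊥  +wl: 1
  step 5. node 4  ⊔preds=⊤  new=⊤  old=1  +wl: 2,3
  step 6. node 0  ⊔preds=⊤  new=⊤  old=4  +wl: 
  step 7. node 1  ⊔preds=⊤  new=⊤  old=2  +wl: 0
  step 8. node 2  ⊔preds=⊤  new=⊤  stable
  step 9. node 3  ⊔preds=⊤  new=⊤  stable
  step 10. node 0  ⊔preds=⊤  new=⊤  stable

Least fixpoint reached:
  node 0: ⊤
  node 1: ⊤
  node 2: ⊤
  node 3: ⊤
  node 4: ⊤

⊤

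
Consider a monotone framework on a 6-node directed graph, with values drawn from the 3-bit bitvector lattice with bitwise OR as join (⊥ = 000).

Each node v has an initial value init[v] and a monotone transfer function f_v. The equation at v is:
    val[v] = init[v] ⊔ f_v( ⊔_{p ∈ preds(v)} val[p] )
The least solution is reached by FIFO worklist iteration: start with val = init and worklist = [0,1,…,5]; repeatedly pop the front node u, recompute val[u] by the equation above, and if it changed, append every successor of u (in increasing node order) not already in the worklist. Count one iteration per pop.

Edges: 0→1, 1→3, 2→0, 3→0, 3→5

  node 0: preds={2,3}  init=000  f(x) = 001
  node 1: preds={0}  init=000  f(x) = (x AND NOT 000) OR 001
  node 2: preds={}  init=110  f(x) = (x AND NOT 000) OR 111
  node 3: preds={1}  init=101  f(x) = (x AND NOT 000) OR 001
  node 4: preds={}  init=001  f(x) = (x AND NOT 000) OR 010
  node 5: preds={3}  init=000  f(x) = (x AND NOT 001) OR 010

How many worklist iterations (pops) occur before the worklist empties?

Trace (7 dequeues):
  [1] u=0 | in 111 | out 001 | prev 000 | push {}
  [2] u=1 | in 001 | out 001 | prev 000 | push {}
  [3] u=2 | in 000 | out 111 | prev 110 | push {0}
  [4] u=3 | in 001 | out 101 | ==
  [5] u=4 | in 000 | out 011 | prev 001 | push {}
  [6] u=5 | in 101 | out 110 | prev 000 | push {}
  [7] u=0 | in 111 | out 001 | ==

Converged values:
  [0] 001
  [1] 001
  [2] 111
  [3] 101
  [4] 011
  [5] 110

7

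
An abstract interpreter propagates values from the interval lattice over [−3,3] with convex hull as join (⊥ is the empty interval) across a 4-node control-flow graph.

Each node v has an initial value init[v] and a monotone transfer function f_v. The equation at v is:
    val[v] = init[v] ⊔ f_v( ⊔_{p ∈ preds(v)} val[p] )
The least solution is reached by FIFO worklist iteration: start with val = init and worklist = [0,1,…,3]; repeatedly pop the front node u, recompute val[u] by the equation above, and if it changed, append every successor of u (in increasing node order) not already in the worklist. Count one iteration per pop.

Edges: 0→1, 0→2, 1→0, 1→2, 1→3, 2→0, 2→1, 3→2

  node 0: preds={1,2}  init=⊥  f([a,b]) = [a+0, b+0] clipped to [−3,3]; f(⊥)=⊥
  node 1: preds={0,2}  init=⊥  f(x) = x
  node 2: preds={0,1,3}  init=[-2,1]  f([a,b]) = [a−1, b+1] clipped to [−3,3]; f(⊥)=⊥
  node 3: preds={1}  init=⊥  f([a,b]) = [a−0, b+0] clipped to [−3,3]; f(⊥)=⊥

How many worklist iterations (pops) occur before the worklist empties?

14

Trace (14 dequeues):
  [1] u=0 | in [-2,1] | out [-2,1] | prev ⊥ | push {}
  [2] u=1 | in [-2,1] | out [-2,1] | prev ⊥ | push {0}
  [3] u=2 | in [-2,1] | out [-3,2] | prev [-2,1] | push {1}
  [4] u=3 | in [-2,1] | out [-2,1] | prev ⊥ | push {2}
  [5] u=0 | in [-3,2] | out [-3,2] | prev [-2,1] | push {}
  [6] u=1 | in [-3,2] | out [-3,2] | prev [-2,1] | push {0,3}
  [7] u=2 | in [-3,2] | out [-3,3] | prev [-3,2] | push {1}
  [8] u=0 | in [-3,3] | out [-3,3] | prev [-3,2] | push {2}
  [9] u=3 | in [-3,2] | out [-3,2] | prev [-2,1] | push {}
  [10] u=1 | in [-3,3] | out [-3,3] | prev [-3,2] | push {0,3}
  [11] u=2 | in [-3,3] | out [-3,3] | ==
  [12] u=0 | in [-3,3] | out [-3,3] | ==
  [13] u=3 | in [-3,3] | out [-3,3] | prev [-3,2] | push {2}
  [14] u=2 | in [-3,3] | out [-3,3] | ==

Converged values:
  [0] [-3,3]
  [1] [-3,3]
  [2] [-3,3]
  [3] [-3,3]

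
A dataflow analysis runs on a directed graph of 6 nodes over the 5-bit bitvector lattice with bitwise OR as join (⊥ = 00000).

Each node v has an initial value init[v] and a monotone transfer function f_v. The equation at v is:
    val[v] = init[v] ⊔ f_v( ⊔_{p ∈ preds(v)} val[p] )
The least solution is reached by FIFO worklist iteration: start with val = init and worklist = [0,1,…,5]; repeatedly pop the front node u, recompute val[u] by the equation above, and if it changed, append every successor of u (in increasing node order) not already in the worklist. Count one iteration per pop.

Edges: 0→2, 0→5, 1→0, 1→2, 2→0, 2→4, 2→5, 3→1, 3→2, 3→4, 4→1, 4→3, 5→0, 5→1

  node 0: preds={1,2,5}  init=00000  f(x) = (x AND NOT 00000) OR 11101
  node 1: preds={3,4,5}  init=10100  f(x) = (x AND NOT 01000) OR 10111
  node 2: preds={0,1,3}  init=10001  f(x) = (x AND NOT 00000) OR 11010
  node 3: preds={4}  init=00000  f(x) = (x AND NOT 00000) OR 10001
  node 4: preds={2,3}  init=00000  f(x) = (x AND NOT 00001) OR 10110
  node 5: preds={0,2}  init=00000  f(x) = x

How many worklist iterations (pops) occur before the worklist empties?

Worklist (14 pops):
  #1 pop 0: in=10101 → 11101 (was 00000); enqueue []
  #2 pop 1: in=00000 → 10111 (was 10100); enqueue [0]
  #3 pop 2: in=11111 → 11111 (was 10001); enqueue []
  #4 pop 3: in=00000 → 10001 (was 00000); enqueue [1,2]
  #5 pop 4: in=11111 → 11110 (was 00000); enqueue [3]
  #6 pop 5: in=11111 → 11111 (was 00000); enqueue []
  #7 pop 0: in=11111 → 11111 (was 11101); enqueue [5]
  #8 pop 1: in=11111 → 10111 (no change)
  #9 pop 2: in=11111 → 11111 (no change)
  #10 pop 3: in=11110 → 11111 (was 10001); enqueue [1,2,4]
  #11 pop 5: in=11111 → 11111 (no change)
  #12 pop 1: in=11111 → 10111 (no change)
  #13 pop 2: in=11111 → 11111 (no change)
  #14 pop 4: in=11111 → 11110 (no change)

Fixpoint:
  val[0] = 11111
  val[1] = 10111
  val[2] = 11111
  val[3] = 11111
  val[4] = 11110
  val[5] = 11111

14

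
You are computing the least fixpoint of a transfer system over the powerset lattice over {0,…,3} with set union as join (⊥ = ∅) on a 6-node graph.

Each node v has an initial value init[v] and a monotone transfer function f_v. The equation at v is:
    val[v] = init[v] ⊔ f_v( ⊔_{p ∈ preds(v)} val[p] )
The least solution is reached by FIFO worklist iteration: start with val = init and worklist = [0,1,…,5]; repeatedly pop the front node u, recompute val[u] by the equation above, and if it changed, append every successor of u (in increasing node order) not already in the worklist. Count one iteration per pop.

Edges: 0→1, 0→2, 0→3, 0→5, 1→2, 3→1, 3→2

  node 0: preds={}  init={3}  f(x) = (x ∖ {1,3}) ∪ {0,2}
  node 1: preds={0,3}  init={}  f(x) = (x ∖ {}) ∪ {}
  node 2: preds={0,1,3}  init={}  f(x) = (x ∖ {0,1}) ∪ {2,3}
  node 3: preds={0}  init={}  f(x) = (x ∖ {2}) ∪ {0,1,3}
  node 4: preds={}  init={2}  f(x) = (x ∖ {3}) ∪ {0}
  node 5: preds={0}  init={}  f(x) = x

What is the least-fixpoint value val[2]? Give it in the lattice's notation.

{2,3}

Trace (8 dequeues):
  [1] u=0 | in {} | out {0,2,3} | prev {3} | push {}
  [2] u=1 | in {0,2,3} | out {0,2,3} | prev {} | push {}
  [3] u=2 | in {0,2,3} | out {2,3} | prev {} | push {}
  [4] u=3 | in {0,2,3} | out {0,1,3} | prev {} | push {1,2}
  [5] u=4 | in {} | out {0,2} | prev {2} | push {}
  [6] u=5 | in {0,2,3} | out {0,2,3} | prev {} | push {}
  [7] u=1 | in {0,1,2,3} | out {0,1,2,3} | prev {0,2,3} | push {}
  [8] u=2 | in {0,1,2,3} | out {2,3} | ==

Converged values:
  [0] {0,2,3}
  [1] {0,1,2,3}
  [2] {2,3}
  [3] {0,1,3}
  [4] {0,2}
  [5] {0,2,3}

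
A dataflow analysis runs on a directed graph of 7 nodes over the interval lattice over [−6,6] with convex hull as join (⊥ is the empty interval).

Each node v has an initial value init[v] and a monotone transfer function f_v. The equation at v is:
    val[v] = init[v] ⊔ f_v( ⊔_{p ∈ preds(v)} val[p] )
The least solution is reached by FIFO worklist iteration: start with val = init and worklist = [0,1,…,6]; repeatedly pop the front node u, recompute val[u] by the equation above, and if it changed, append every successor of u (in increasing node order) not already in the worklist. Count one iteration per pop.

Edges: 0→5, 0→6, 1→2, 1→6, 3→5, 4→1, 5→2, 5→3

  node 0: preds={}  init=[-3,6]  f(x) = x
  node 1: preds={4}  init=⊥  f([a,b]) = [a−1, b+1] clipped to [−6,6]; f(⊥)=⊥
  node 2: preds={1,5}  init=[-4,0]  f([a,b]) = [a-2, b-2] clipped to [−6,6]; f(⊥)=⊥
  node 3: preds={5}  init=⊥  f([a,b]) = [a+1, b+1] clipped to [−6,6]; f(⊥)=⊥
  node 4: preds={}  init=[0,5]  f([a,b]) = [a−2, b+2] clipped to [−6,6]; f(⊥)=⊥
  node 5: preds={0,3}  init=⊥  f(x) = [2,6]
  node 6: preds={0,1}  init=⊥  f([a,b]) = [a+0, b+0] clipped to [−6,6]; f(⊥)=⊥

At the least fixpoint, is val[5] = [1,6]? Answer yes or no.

Worklist (10 pops):
  #1 pop 0: in=⊥ → [-3,6] (no change)
  #2 pop 1: in=[0,5] → [-1,6] (was ⊥); enqueue []
  #3 pop 2: in=[-1,6] → [-4,4] (was [-4,0]); enqueue []
  #4 pop 3: in=⊥ → ⊥ (no change)
  #5 pop 4: in=⊥ → [0,5] (no change)
  #6 pop 5: in=[-3,6] → [2,6] (was ⊥); enqueue [2,3]
  #7 pop 6: in=[-3,6] → [-3,6] (was ⊥); enqueue []
  #8 pop 2: in=[-1,6] → [-4,4] (no change)
  #9 pop 3: in=[2,6] → [3,6] (was ⊥); enqueue [5]
  #10 pop 5: in=[-3,6] → [2,6] (no change)

Fixpoint:
  val[0] = [-3,6]
  val[1] = [-1,6]
  val[2] = [-4,4]
  val[3] = [3,6]
  val[4] = [0,5]
  val[5] = [2,6]
  val[6] = [-3,6]

no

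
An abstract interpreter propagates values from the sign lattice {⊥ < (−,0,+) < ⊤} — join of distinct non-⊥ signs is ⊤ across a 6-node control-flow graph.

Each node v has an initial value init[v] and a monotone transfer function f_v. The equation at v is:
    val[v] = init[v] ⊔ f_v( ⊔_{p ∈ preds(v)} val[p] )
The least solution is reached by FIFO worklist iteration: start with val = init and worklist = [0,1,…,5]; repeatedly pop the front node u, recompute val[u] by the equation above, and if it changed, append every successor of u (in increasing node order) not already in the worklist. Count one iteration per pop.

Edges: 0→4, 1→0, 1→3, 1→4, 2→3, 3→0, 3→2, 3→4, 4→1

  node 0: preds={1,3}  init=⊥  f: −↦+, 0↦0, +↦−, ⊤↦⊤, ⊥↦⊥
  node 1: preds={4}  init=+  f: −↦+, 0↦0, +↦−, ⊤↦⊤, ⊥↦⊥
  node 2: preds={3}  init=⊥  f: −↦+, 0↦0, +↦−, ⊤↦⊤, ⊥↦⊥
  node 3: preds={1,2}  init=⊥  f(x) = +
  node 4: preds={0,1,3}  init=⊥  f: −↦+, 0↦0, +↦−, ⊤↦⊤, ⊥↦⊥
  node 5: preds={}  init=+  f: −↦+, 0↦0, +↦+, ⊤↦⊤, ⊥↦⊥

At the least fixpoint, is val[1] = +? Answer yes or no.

Worklist (12 pops):
  #1 pop 0: in=+ → − (was ⊥); enqueue []
  #2 pop 1: in=⊥ → + (no change)
  #3 pop 2: in=⊥ → ⊥ (no change)
  #4 pop 3: in=+ → + (was ⊥); enqueue [0,2]
  #5 pop 4: in=⊤ → ⊤ (was ⊥); enqueue [1]
  #6 pop 5: in=⊥ → + (no change)
  #7 pop 0: in=+ → − (no change)
  #8 pop 2: in=+ → − (was ⊥); enqueue [3]
  #9 pop 1: in=⊤ → ⊤ (was +); enqueue [0,4]
  #10 pop 3: in=⊤ → + (no change)
  #11 pop 0: in=⊤ → ⊤ (was −); enqueue []
  #12 pop 4: in=⊤ → ⊤ (no change)

Fixpoint:
  val[0] = ⊤
  val[1] = ⊤
  val[2] = −
  val[3] = +
  val[4] = ⊤
  val[5] = +

no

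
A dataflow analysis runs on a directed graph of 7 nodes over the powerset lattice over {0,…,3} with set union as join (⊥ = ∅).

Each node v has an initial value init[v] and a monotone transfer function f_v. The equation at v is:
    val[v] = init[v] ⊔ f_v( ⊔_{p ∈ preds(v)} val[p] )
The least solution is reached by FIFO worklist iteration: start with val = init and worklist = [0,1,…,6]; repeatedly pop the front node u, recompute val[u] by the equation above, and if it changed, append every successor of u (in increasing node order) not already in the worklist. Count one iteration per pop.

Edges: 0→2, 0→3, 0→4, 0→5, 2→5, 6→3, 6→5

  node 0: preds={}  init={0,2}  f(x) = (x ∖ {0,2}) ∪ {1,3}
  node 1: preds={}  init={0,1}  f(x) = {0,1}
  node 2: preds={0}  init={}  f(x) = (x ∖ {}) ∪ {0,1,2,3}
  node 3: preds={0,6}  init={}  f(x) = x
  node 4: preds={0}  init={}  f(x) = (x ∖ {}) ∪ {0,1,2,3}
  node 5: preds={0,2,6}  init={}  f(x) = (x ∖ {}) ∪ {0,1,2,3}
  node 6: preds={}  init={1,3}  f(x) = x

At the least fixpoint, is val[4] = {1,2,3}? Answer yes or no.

no

Worklist (7 pops):
  #1 pop 0: in={} → {0,1,2,3} (was {0,2}); enqueue []
  #2 pop 1: in={} → {0,1} (no change)
  #3 pop 2: in={0,1,2,3} → {0,1,2,3} (was {}); enqueue []
  #4 pop 3: in={0,1,2,3} → {0,1,2,3} (was {}); enqueue []
  #5 pop 4: in={0,1,2,3} → {0,1,2,3} (was {}); enqueue []
  #6 pop 5: in={0,1,2,3} → {0,1,2,3} (was {}); enqueue []
  #7 pop 6: in={} → {1,3} (no change)

Fixpoint:
  val[0] = {0,1,2,3}
  val[1] = {0,1}
  val[2] = {0,1,2,3}
  val[3] = {0,1,2,3}
  val[4] = {0,1,2,3}
  val[5] = {0,1,2,3}
  val[6] = {1,3}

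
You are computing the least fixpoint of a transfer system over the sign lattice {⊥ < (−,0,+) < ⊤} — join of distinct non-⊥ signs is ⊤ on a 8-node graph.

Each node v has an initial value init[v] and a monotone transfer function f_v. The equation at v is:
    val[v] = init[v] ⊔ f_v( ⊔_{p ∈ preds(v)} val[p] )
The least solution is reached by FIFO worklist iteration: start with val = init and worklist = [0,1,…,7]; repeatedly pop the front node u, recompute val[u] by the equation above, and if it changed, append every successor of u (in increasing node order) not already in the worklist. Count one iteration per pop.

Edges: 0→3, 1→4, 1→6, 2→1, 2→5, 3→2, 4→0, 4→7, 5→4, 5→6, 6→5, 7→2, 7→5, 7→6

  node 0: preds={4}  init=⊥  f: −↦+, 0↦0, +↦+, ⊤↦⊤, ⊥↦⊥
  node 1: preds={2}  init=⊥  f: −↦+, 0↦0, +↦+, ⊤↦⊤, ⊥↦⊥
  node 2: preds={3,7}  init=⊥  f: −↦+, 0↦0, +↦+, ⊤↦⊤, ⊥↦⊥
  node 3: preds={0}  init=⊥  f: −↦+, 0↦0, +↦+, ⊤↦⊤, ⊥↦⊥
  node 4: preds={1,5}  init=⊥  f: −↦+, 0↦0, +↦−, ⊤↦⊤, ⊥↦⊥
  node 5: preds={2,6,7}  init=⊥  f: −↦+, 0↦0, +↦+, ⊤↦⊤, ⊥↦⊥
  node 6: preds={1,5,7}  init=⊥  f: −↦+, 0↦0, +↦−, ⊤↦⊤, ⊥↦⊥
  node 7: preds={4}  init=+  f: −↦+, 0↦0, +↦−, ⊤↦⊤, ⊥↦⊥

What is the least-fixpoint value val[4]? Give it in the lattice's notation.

Trace (27 dequeues):
  [1] u=0 | in ⊥ | out ⊥ | ==
  [2] u=1 | in ⊥ | out ⊥ | ==
  [3] u=2 | in + | out + | prev ⊥ | push {1}
  [4] u=3 | in ⊥ | out ⊥ | ==
  [5] u=4 | in ⊥ | out ⊥ | ==
  [6] u=5 | in + | out + | prev ⊥ | push {4}
  [7] u=6 | in + | out − | prev ⊥ | push {5}
  [8] u=7 | in ⊥ | out + | ==
  [9] u=1 | in + | out + | prev ⊥ | push {6}
  [10] u=4 | in + | out − | prev ⊥ | push {0,7}
  [11] u=5 | in ⊤ | out ⊤ | prev + | push {4}
  [12] u=6 | in ⊤ | out ⊤ | prev − | push {5}
  [13] u=0 | in − | out + | prev ⊥ | push {3}
  [14] u=7 | in − | out + | ==
  [15] u=4 | in ⊤ | out ⊤ | prev − | push {0,7}
  [16] u=5 | in ⊤ | out ⊤ | ==
  [17] u=3 | in + | out + | prev ⊥ | push {2}
  [18] u=0 | in ⊤ | out ⊤ | prev + | push {3}
  [19] u=7 | in ⊤ | out ⊤ | prev + | push {5,6}
  [20] u=2 | in ⊤ | out ⊤ | prev + | push {1}
  [21] u=3 | in ⊤ | out ⊤ | prev + | push {2}
  [22] u=5 | in ⊤ | out ⊤ | ==
  [23] u=6 | in ⊤ | out ⊤ | ==
  [24] u=1 | in ⊤ | out ⊤ | prev + | push {4,6}
  [25] u=2 | in ⊤ | out ⊤ | ==
  [26] u=4 | in ⊤ | out ⊤ | ==
  [27] u=6 | in ⊤ | out ⊤ | ==

Converged values:
  [0] ⊤
  [1] ⊤
  [2] ⊤
  [3] ⊤
  [4] ⊤
  [5] ⊤
  [6] ⊤
  [7] ⊤

⊤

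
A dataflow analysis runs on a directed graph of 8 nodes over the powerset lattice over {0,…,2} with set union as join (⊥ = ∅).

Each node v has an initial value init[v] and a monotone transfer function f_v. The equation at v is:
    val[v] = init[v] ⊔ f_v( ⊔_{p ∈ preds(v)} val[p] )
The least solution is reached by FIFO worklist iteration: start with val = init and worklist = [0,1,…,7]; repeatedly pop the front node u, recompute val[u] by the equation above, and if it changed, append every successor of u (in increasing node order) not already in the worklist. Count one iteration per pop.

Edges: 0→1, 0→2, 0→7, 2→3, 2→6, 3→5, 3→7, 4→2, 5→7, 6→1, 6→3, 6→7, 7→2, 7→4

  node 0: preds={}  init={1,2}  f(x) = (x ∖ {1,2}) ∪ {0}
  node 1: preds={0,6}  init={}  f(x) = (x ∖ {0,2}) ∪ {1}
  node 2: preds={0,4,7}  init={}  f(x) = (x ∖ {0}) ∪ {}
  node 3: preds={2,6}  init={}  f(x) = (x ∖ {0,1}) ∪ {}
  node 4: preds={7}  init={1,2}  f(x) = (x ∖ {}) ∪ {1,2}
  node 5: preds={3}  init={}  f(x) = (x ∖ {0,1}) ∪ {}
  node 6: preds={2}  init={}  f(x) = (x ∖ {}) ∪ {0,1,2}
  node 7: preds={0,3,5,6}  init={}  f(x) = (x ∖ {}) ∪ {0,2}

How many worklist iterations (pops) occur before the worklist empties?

13

Iteration log — 13 steps:
  step 1. node 0  ⊔preds={}  new={0,1,2}  old={1,2}  +wl: 
  step 2. node 1  ⊔preds={0,1,2}  new={1}  old={}  +wl: 
  step 3. node 2  ⊔preds={0,1,2}  new={1,2}  old={}  +wl: 
  step 4. node 3  ⊔preds={1,2}  new={2}  old={}  +wl: 
  step 5. node 4  ⊔preds={}  new={1,2}  stable
  step 6. node 5  ⊔preds={2}  new={2}  old={}  +wl: 
  step 7. node 6  ⊔preds={1,2}  new={0,1,2}  old={}  +wl: 1,3
  step 8. node 7  ⊔preds={0,1,2}  new={0,1,2}  old={}  +wl: 2,4
  step 9. node 1  ⊔preds={0,1,2}  new={1}  stable
  step 10. node 3  ⊔preds={0,1,2}  new={2}  stable
  step 11. node 2  ⊔preds={0,1,2}  new={1,2}  stable
  step 12. node 4  ⊔preds={0,1,2}  new={0,1,2}  old={1,2}  +wl: 2
  step 13. node 2  ⊔preds={0,1,2}  new={1,2}  stable

Least fixpoint reached:
  node 0: {0,1,2}
  node 1: {1}
  node 2: {1,2}
  node 3: {2}
  node 4: {0,1,2}
  node 5: {2}
  node 6: {0,1,2}
  node 7: {0,1,2}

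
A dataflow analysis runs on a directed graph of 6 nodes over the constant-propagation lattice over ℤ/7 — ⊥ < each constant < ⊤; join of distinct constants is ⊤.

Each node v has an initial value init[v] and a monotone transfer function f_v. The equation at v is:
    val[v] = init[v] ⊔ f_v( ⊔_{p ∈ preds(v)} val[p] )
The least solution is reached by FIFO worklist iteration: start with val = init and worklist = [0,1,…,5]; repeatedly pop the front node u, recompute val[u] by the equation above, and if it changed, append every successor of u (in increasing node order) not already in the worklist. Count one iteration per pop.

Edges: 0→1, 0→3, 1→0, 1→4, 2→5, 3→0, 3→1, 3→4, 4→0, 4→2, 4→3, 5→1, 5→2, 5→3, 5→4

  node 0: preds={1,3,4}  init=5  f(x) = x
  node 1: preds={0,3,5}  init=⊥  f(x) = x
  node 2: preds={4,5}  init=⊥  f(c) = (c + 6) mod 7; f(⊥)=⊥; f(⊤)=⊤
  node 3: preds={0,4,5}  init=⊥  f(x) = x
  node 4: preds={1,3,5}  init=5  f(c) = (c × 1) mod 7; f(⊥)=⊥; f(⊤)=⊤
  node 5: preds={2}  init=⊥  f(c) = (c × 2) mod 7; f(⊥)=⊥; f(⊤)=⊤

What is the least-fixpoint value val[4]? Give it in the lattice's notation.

Iteration log — 17 steps:
  step 1. node 0  ⊔preds=5  new=5  stable
  step 2. node 1  ⊔preds=5  new=5  old=⊥  +wl: 0
  step 3. node 2  ⊔preds=5  new=4  old=⊥  +wl: 
  step 4. node 3  ⊔preds=5  new=5  old=⊥  +wl: 1
  step 5. node 4  ⊔preds=5  new=5  stable
  step 6. node 5  ⊔preds=4  new=1  old=⊥  +wl: 2,3,4
  step 7. node 0  ⊔preds=5  new=5  stable
  step 8. node 1  ⊔preds=⊤  new=⊤  old=5  +wl: 0
  step 9. node 2  ⊔preds=⊤  new=⊤  old=4  +wl: 5
  step 10. node 3  ⊔preds=⊤  new=⊤  old=5  +wl: 1
  step 11. node 4  ⊔preds=⊤  new=⊤  old=5  +wl: 2,3
  step 12. node 0  ⊔preds=⊤  new=⊤  old=5  +wl: 
  step 13. node 5  ⊔preds=⊤  new=⊤  old=1  +wl: 4
  step 14. node 1  ⊔preds=⊤  new=⊤  stable
  step 15. node 2  ⊔preds=⊤  new=⊤  stable
  step 16. node 3  ⊔preds=⊤  new=⊤  stable
  step 17. node 4  ⊔preds=⊤  new=⊤  stable

Least fixpoint reached:
  node 0: ⊤
  node 1: ⊤
  node 2: ⊤
  node 3: ⊤
  node 4: ⊤
  node 5: ⊤

⊤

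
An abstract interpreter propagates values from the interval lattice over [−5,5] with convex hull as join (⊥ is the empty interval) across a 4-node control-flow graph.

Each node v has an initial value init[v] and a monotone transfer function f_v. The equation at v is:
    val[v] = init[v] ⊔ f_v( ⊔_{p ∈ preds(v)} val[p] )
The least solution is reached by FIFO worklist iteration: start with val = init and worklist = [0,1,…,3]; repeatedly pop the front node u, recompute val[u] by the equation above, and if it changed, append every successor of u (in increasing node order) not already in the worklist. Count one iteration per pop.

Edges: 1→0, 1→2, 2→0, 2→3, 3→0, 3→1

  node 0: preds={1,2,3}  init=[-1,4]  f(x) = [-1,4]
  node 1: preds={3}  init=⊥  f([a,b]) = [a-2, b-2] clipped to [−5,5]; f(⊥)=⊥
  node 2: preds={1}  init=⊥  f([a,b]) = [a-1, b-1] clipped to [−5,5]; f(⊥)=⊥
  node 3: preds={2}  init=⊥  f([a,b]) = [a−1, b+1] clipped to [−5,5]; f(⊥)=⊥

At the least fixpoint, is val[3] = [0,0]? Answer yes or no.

no

Worklist (4 pops):
  #1 pop 0: in=⊥ → [-1,4] (no change)
  #2 pop 1: in=⊥ → ⊥ (no change)
  #3 pop 2: in=⊥ → ⊥ (no change)
  #4 pop 3: in=⊥ → ⊥ (no change)

Fixpoint:
  val[0] = [-1,4]
  val[1] = ⊥
  val[2] = ⊥
  val[3] = ⊥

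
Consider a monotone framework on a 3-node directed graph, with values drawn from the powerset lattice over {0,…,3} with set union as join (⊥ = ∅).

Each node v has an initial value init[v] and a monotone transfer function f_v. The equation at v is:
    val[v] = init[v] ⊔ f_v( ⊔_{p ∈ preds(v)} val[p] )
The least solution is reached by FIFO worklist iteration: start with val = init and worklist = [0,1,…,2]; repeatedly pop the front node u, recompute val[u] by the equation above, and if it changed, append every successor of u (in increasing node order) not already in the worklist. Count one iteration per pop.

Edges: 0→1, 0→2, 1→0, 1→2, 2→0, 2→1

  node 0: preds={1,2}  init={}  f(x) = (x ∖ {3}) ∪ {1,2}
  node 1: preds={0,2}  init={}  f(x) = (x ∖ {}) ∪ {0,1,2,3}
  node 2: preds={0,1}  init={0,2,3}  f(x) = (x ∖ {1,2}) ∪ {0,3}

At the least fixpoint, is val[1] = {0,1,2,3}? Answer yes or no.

Worklist (4 pops):
  #1 pop 0: in={0,2,3} → {0,1,2} (was {}); enqueue []
  #2 pop 1: in={0,1,2,3} → {0,1,2,3} (was {}); enqueue [0]
  #3 pop 2: in={0,1,2,3} → {0,2,3} (no change)
  #4 pop 0: in={0,1,2,3} → {0,1,2} (no change)

Fixpoint:
  val[0] = {0,1,2}
  val[1] = {0,1,2,3}
  val[2] = {0,2,3}

yes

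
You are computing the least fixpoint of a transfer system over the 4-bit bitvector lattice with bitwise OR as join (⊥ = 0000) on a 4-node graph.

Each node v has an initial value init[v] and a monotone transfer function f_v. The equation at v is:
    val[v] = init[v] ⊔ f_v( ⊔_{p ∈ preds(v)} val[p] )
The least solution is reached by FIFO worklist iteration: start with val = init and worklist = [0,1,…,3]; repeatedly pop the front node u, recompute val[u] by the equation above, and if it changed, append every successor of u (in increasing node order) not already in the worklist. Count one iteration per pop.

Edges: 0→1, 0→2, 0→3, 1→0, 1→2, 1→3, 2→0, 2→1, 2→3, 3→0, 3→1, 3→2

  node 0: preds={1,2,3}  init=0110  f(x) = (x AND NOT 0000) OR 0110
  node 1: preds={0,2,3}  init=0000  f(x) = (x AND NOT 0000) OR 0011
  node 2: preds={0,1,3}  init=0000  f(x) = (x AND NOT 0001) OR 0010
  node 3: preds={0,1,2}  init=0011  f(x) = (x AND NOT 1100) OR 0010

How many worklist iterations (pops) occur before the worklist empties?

Trace (6 dequeues):
  [1] u=0 | in 0011 | out 0111 | prev 0110 | push {}
  [2] u=1 | in 0111 | out 0111 | prev 0000 | push {0}
  [3] u=2 | in 0111 | out 0110 | prev 0000 | push {1}
  [4] u=3 | in 0111 | out 0011 | ==
  [5] u=0 | in 0111 | out 0111 | ==
  [6] u=1 | in 0111 | out 0111 | ==

Converged values:
  [0] 0111
  [1] 0111
  [2] 0110
  [3] 0011

6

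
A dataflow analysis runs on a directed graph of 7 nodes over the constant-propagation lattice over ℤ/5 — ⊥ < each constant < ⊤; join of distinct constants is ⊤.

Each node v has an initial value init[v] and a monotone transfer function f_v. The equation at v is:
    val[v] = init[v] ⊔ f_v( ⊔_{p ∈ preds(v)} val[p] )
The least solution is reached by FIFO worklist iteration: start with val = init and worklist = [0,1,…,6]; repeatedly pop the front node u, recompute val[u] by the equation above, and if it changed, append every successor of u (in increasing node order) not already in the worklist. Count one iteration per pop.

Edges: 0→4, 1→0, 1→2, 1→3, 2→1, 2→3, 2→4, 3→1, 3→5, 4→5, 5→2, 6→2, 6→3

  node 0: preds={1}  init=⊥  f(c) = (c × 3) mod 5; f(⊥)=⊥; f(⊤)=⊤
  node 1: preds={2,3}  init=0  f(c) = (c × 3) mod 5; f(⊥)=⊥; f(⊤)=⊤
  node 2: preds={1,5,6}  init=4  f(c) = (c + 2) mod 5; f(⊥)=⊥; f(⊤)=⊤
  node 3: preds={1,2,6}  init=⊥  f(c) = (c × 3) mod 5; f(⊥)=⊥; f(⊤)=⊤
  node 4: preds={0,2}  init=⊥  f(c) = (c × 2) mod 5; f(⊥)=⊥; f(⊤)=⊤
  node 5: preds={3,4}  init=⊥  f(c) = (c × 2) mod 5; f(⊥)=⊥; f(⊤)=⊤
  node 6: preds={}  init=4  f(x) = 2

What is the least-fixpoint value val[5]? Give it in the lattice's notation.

Worklist (12 pops):
  #1 pop 0: in=0 → 0 (was ⊥); enqueue []
  #2 pop 1: in=4 → ⊤ (was 0); enqueue [0]
  #3 pop 2: in=⊤ → ⊤ (was 4); enqueue [1]
  #4 pop 3: in=⊤ → ⊤ (was ⊥); enqueue []
  #5 pop 4: in=⊤ → ⊤ (was ⊥); enqueue []
  #6 pop 5: in=⊤ → ⊤ (was ⊥); enqueue [2]
  #7 pop 6: in=⊥ → ⊤ (was 4); enqueue [3]
  #8 pop 0: in=⊤ → ⊤ (was 0); enqueue [4]
  #9 pop 1: in=⊤ → ⊤ (no change)
  #10 pop 2: in=⊤ → ⊤ (no change)
  #11 pop 3: in=⊤ → ⊤ (no change)
  #12 pop 4: in=⊤ → ⊤ (no change)

Fixpoint:
  val[0] = ⊤
  val[1] = ⊤
  val[2] = ⊤
  val[3] = ⊤
  val[4] = ⊤
  val[5] = ⊤
  val[6] = ⊤

⊤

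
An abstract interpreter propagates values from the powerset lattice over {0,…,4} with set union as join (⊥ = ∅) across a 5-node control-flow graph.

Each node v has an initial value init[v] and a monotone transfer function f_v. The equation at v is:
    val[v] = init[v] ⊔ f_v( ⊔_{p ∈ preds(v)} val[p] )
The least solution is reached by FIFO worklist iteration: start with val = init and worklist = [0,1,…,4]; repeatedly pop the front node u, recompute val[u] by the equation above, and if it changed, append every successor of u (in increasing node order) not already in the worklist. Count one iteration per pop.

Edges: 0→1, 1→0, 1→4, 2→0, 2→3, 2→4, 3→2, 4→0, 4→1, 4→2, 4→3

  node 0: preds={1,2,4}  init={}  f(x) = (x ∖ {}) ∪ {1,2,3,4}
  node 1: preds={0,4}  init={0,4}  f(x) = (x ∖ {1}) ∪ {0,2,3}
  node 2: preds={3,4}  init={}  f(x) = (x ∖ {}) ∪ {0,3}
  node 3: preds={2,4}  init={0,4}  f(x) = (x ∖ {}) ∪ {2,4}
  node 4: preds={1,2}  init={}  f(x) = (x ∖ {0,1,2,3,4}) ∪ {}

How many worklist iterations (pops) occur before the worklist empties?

10

Trace (10 dequeues):
  [1] u=0 | in {0,4} | out {0,1,2,3,4} | prev {} | push {}
  [2] u=1 | in {0,1,2,3,4} | out {0,2,3,4} | prev {0,4} | push {0}
  [3] u=2 | in {0,4} | out {0,3,4} | prev {} | push {}
  [4] u=3 | in {0,3,4} | out {0,2,3,4} | prev {0,4} | push {2}
  [5] u=4 | in {0,2,3,4} | out {} | ==
  [6] u=0 | in {0,2,3,4} | out {0,1,2,3,4} | ==
  [7] u=2 | in {0,2,3,4} | out {0,2,3,4} | prev {0,3,4} | push {0,3,4}
  [8] u=0 | in {0,2,3,4} | out {0,1,2,3,4} | ==
  [9] u=3 | in {0,2,3,4} | out {0,2,3,4} | ==
  [10] u=4 | in {0,2,3,4} | out {} | ==

Converged values:
  [0] {0,1,2,3,4}
  [1] {0,2,3,4}
  [2] {0,2,3,4}
  [3] {0,2,3,4}
  [4] {}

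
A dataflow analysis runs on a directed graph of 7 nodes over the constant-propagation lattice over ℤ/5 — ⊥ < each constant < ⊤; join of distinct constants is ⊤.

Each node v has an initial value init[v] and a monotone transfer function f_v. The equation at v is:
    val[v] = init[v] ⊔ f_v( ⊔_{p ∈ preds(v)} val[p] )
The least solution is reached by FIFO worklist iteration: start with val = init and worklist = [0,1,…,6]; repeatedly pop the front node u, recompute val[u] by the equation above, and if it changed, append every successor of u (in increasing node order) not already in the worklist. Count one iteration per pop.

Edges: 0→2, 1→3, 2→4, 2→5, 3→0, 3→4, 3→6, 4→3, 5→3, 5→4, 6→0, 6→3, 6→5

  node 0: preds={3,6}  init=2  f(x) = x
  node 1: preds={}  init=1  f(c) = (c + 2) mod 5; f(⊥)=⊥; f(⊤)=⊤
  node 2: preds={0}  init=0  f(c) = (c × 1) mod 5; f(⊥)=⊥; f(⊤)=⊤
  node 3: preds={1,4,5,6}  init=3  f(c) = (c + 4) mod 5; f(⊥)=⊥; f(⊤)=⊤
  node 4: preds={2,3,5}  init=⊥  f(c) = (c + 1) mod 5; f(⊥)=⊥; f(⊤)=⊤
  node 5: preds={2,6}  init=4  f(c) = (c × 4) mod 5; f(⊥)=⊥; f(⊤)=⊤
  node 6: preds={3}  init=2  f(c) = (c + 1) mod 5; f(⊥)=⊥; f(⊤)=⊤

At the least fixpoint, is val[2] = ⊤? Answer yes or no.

Iteration log — 11 steps:
  step 1. node 0  ⊔preds=⊤  new=⊤  old=2  +wl: 
  step 2. node 1  ⊔preds=⊥  new=1  stable
  step 3. node 2  ⊔preds=⊤  new=⊤  old=0  +wl: 
  step 4. node 3  ⊔preds=⊤  new=⊤  old=3  +wl: 0
  step 5. node 4  ⊔preds=⊤  new=⊤  old=⊥  +wl: 3
  step 6. node 5  ⊔preds=⊤  new=⊤  old=4  +wl: 4
  step 7. node 6  ⊔preds=⊤  new=⊤  old=2  +wl: 5
  step 8. node 0  ⊔preds=⊤  new=⊤  stable
  step 9. node 3  ⊔preds=⊤  new=⊤  stable
  step 10. node 4  ⊔preds=⊤  new=⊤  stable
  step 11. node 5  ⊔preds=⊤  new=⊤  stable

Least fixpoint reached:
  node 0: ⊤
  node 1: 1
  node 2: ⊤
  node 3: ⊤
  node 4: ⊤
  node 5: ⊤
  node 6: ⊤

yes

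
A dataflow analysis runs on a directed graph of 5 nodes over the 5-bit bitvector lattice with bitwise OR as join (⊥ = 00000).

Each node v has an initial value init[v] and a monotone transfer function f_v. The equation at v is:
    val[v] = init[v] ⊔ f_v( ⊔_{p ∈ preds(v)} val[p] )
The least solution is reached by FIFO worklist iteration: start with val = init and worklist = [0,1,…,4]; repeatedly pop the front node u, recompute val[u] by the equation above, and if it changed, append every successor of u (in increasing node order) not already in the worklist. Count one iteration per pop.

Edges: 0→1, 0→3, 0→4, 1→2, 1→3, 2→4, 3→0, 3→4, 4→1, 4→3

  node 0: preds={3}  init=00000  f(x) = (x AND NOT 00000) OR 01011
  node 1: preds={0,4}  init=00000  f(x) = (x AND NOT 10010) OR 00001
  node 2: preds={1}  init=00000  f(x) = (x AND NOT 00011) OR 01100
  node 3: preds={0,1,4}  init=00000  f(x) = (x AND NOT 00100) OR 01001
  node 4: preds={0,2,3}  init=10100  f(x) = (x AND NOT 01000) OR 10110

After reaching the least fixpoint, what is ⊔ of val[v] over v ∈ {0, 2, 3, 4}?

Worklist (9 pops):
  #1 pop 0: in=00000 → 01011 (was 00000); enqueue []
  #2 pop 1: in=11111 → 01101 (was 00000); enqueue []
  #3 pop 2: in=01101 → 01100 (was 00000); enqueue []
  #4 pop 3: in=11111 → 11011 (was 00000); enqueue [0]
  #5 pop 4: in=11111 → 10111 (was 10100); enqueue [1,3]
  #6 pop 0: in=11011 → 11011 (was 01011); enqueue [4]
  #7 pop 1: in=11111 → 01101 (no change)
  #8 pop 3: in=11111 → 11011 (no change)
  #9 pop 4: in=11111 → 10111 (no change)

Fixpoint:
  val[0] = 11011
  val[1] = 01101
  val[2] = 01100
  val[3] = 11011
  val[4] = 10111

11111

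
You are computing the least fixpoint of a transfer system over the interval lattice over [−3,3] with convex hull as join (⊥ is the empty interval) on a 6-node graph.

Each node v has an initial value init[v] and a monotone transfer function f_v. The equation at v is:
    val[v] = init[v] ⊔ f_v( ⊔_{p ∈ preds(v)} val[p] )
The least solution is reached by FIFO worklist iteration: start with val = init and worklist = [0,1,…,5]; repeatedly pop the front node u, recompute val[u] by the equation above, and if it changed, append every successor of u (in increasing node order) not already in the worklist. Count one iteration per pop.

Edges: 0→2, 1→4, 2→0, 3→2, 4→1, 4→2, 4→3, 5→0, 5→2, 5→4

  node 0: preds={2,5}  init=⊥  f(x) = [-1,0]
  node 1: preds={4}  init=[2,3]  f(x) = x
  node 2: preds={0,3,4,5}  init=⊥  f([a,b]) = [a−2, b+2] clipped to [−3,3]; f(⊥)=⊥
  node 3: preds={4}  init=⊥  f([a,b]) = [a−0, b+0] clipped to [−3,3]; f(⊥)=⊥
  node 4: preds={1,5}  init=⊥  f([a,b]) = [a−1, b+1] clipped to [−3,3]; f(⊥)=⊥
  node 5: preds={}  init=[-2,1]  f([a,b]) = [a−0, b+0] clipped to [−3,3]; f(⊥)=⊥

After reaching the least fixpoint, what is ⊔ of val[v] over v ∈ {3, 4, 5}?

[-3,3]

Trace (12 dequeues):
  [1] u=0 | in [-2,1] | out [-1,0] | prev ⊥ | push {}
  [2] u=1 | in ⊥ | out [2,3] | ==
  [3] u=2 | in [-2,1] | out [-3,3] | prev ⊥ | push {0}
  [4] u=3 | in ⊥ | out ⊥ | ==
  [5] u=4 | in [-2,3] | out [-3,3] | prev ⊥ | push {1,2,3}
  [6] u=5 | in ⊥ | out [-2,1] | ==
  [7] u=0 | in [-3,3] | out [-1,0] | ==
  [8] u=1 | in [-3,3] | out [-3,3] | prev [2,3] | push {4}
  [9] u=2 | in [-3,3] | out [-3,3] | ==
  [10] u=3 | in [-3,3] | out [-3,3] | prev ⊥ | push {2}
  [11] u=4 | in [-3,3] | out [-3,3] | ==
  [12] u=2 | in [-3,3] | out [-3,3] | ==

Converged values:
  [0] [-1,0]
  [1] [-3,3]
  [2] [-3,3]
  [3] [-3,3]
  [4] [-3,3]
  [5] [-2,1]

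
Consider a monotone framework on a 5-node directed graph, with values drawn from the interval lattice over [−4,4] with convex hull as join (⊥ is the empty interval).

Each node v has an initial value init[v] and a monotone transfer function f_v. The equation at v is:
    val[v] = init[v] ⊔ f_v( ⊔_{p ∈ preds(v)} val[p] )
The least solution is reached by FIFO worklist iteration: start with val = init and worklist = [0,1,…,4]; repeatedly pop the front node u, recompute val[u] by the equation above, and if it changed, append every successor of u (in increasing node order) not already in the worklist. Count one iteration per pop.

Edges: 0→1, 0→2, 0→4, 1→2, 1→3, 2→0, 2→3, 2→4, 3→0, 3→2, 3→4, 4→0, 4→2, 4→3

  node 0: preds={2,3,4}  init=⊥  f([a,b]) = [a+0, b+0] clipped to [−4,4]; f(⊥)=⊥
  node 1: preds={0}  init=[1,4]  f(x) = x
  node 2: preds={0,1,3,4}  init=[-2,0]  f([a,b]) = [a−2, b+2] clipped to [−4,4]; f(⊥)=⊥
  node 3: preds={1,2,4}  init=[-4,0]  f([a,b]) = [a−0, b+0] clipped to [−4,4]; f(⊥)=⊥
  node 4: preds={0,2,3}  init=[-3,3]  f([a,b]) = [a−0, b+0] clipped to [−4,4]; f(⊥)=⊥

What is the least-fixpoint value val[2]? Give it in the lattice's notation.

Worklist (10 pops):
  #1 pop 0: in=[-4,3] → [-4,3] (was ⊥); enqueue []
  #2 pop 1: in=[-4,3] → [-4,4] (was [1,4]); enqueue []
  #3 pop 2: in=[-4,4] → [-4,4] (was [-2,0]); enqueue [0]
  #4 pop 3: in=[-4,4] → [-4,4] (was [-4,0]); enqueue [2]
  #5 pop 4: in=[-4,4] → [-4,4] (was [-3,3]); enqueue [3]
  #6 pop 0: in=[-4,4] → [-4,4] (was [-4,3]); enqueue [1,4]
  #7 pop 2: in=[-4,4] → [-4,4] (no change)
  #8 pop 3: in=[-4,4] → [-4,4] (no change)
  #9 pop 1: in=[-4,4] → [-4,4] (no change)
  #10 pop 4: in=[-4,4] → [-4,4] (no change)

Fixpoint:
  val[0] = [-4,4]
  val[1] = [-4,4]
  val[2] = [-4,4]
  val[3] = [-4,4]
  val[4] = [-4,4]

[-4,4]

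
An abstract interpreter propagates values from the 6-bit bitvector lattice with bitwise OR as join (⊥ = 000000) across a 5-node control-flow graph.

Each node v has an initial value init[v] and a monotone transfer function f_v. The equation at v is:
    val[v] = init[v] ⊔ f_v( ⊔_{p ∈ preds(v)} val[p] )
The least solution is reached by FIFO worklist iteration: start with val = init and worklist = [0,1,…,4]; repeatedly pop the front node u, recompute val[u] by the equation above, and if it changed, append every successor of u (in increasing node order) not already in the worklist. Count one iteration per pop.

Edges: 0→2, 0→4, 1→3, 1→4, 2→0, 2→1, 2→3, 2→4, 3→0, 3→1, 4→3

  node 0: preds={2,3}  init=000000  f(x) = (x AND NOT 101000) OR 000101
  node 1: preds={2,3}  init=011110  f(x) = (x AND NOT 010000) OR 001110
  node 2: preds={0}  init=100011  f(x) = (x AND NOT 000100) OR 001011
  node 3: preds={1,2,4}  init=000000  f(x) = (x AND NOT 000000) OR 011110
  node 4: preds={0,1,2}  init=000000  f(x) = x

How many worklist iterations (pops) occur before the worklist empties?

Trace (13 dequeues):
  [1] u=0 | in 100011 | out 000111 | prev 000000 | push {}
  [2] u=1 | in 100011 | out 111111 | prev 011110 | push {}
  [3] u=2 | in 000111 | out 101011 | prev 100011 | push {0,1}
  [4] u=3 | in 111111 | out 111111 | prev 000000 | push {}
  [5] u=4 | in 111111 | out 111111 | prev 000000 | push {3}
  [6] u=0 | in 111111 | out 010111 | prev 000111 | push {2,4}
  [7] u=1 | in 111111 | out 111111 | ==
  [8] u=3 | in 111111 | out 111111 | ==
  [9] u=2 | in 010111 | out 111011 | prev 101011 | push {0,1,3}
  [10] u=4 | in 111111 | out 111111 | ==
  [11] u=0 | in 111111 | out 010111 | ==
  [12] u=1 | in 111111 | out 111111 | ==
  [13] u=3 | in 111111 | out 111111 | ==

Converged values:
  [0] 010111
  [1] 111111
  [2] 111011
  [3] 111111
  [4] 111111

13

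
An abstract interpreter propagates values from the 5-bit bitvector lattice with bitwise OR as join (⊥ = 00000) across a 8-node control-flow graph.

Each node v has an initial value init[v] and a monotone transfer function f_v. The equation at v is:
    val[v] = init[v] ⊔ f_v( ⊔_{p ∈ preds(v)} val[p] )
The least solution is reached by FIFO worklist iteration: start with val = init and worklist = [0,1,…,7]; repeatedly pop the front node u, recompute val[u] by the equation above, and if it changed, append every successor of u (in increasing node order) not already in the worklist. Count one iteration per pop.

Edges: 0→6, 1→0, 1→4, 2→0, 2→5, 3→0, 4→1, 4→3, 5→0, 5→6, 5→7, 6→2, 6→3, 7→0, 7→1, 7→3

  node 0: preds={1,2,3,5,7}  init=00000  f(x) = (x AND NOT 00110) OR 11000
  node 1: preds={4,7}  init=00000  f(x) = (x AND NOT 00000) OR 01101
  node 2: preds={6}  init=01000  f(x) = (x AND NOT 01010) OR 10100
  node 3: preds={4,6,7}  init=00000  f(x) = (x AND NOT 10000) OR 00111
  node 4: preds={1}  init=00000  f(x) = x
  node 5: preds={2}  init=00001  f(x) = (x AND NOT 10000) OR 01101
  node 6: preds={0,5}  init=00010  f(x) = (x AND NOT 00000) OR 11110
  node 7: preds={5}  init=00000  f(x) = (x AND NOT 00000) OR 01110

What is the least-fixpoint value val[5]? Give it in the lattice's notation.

01101

Worklist (17 pops):
  #1 pop 0: in=01001 → 11001 (was 00000); enqueue []
  #2 pop 1: in=00000 → 01101 (was 00000); enqueue [0]
  #3 pop 2: in=00010 → 11100 (was 01000); enqueue []
  #4 pop 3: in=00010 → 00111 (was 00000); enqueue []
  #5 pop 4: in=01101 → 01101 (was 00000); enqueue [1,3]
  #6 pop 5: in=11100 → 01101 (was 00001); enqueue []
  #7 pop 6: in=11101 → 11111 (was 00010); enqueue [2]
  #8 pop 7: in=01101 → 01111 (was 00000); enqueue []
  #9 pop 0: in=11111 → 11001 (no change)
  #10 pop 1: in=01111 → 01111 (was 01101); enqueue [0,4]
  #11 pop 3: in=11111 → 01111 (was 00111); enqueue []
  #12 pop 2: in=11111 → 11101 (was 11100); enqueue [5]
  #13 pop 0: in=11111 → 11001 (no change)
  #14 pop 4: in=01111 → 01111 (was 01101); enqueue [1,3]
  #15 pop 5: in=11101 → 01101 (no change)
  #16 pop 1: in=01111 → 01111 (no change)
  #17 pop 3: in=11111 → 01111 (no change)

Fixpoint:
  val[0] = 11001
  val[1] = 01111
  val[2] = 11101
  val[3] = 01111
  val[4] = 01111
  val[5] = 01101
  val[6] = 11111
  val[7] = 01111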